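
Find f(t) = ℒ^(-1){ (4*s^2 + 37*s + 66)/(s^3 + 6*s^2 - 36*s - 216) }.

Factor the denominator: s^3 + 6*s^2 - 36*s - 216 = (s - 6)*(s + 6)^2.
Partial fraction decomposition gives [1/(s + 6)] + [(s + 6)^(-2)] + [3/(s - 6)].
Invert each term: 1/(s + 6) ↔ e^(-6t); 1/(s + 6)^2 ↔ t·e^(-6t); 3/(s - 6) ↔ 3e^(6t).

f(t) = t*exp(-6*t) + 3*exp(6*t) + exp(-6*t)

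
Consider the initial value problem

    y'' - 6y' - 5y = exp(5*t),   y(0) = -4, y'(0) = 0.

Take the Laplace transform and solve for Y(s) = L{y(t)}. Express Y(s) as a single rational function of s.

Take the Laplace transform of both sides.
The derivative rules (L{y''} = s^2 Y - s·y(0) - y'(0) and L{y'} = sY - y(0), with y(0) = -4, y'(0) = 0) turn the left side into (s^2 - 6*s - 5)Y - (-4*s + 24).
The right side is L{exp(5*t)} = 1/(s - 5).
So (s^2 - 6*s - 5)Y = 1/(s - 5) + (-4*s + 24).
Isolate Y and clear denominators.

Y(s) = (-4*s^2 + 44*s - 119)/(s^3 - 11*s^2 + 25*s + 25)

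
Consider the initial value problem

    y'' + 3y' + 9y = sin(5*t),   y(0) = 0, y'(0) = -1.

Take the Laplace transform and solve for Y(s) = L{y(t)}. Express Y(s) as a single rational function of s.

Apply the Laplace transform to the equation.
Using L{y''} = s^2 Y - s·y(0) - y'(0) and L{y'} = sY - y(0), with y(0) = 0, y'(0) = -1, the left side becomes (s^2 + 3*s + 9)Y - (-1).
The right side is L{sin(5*t)} = 5/(s^2 + 25).
So (s^2 + 3*s + 9)Y = 5/(s^2 + 25) + (-1).
Solve for Y(s) and write it as one ratio of polynomials.

Y(s) = (-s^2 - 20)/(s^4 + 3*s^3 + 34*s^2 + 75*s + 225)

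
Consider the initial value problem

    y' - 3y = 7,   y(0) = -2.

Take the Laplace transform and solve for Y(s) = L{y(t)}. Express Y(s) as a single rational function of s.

Y(s) = (-2*s + 7)/(s^2 - 3*s)

Laplace-transform each side.
Using L{y'} = sY - y(0) = sY - (-2), the left side becomes (s - 3)Y - (-2).
The right side is L{7} = 7/s.
So (s - 3)Y = 7/s + (-2).
Solve for Y(s) and write it as one ratio of polynomials.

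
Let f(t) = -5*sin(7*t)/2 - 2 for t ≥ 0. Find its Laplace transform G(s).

Apply the Laplace transform termwise.
(-5/2)·[L{sin(7t)} = 7/(s^2 + 49)]; L{-2} = -2/s.

G(s) = -35/(2*(s^2 + 49)) - 2/s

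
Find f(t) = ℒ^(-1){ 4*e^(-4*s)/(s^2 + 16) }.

The factor e^(-4s) signals a time shift by c = 4 (second shifting theorem).
L{sin(4t)} = 4/(s^2 + 16), so L^-1{4/(s^2 + 16)} = sin(4*t).
Hence the inverse is u(t - 4) times that function evaluated at t - 4.

f(t) = Heaviside(t - 4)*(sin(4*t - 16))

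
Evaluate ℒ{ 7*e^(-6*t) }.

7/(s + 6)

L{7} = 7/s.
By the first shifting theorem, multiplying by e^(-6t) replaces s with s + 6.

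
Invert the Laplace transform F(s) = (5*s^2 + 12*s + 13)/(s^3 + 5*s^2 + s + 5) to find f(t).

f(t) = 2*sin(t) + 2*cos(t) + 3*exp(-5*t)

Factor the denominator: s^3 + 5*s^2 + s + 5 = (s + 5)*(s^2 + 1).
Partial fraction decomposition gives [3/(s + 5)] + [2*s/(s^2 + 1)] + [2/(s^2 + 1)].
Invert each term: 3/(s + 5) ↔ 3e^(-5t); 2·s/(s^2 + 1) ↔ 2cos(t); 2·1/(s^2 + 1) ↔ 2sin(t).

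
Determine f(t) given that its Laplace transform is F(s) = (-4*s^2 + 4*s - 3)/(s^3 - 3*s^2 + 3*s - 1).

Factor the denominator: s^3 - 3*s^2 + 3*s - 1 = (s - 1)^3.
Partial fraction decomposition gives [-4/(s - 1)] + [-4/(s - 1)^2] + [-3/(s - 1)^3].
Invert each term: -4/(s - 1) ↔ -4e^(t); -4/(s - 1)^2 ↔ -4t·e^(t); -3/(s - 1)^3 ↔ (-3/2)t^2·e^(t).

f(t) = -3*t^2*exp(t)/2 - 4*t*exp(t) - 4*exp(t)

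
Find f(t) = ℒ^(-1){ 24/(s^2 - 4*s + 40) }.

f(t) = 4*exp(2*t)*sin(6*t)

Rewrite the denominator: s^2 - 4*s + 40 = (s - 2)^2 + 36.
The form in (s - 2) signals a first-shifting-theorem factor e^(2t).
Since L{sin(6t)} = 6/(s^2 + 36), the inverse is e^(2*t)*sin(6*t), scaled by 4.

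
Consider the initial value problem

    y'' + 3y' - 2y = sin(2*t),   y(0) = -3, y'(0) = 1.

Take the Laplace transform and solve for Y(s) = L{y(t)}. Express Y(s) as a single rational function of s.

Y(s) = (-3*s^3 - 8*s^2 - 12*s - 30)/(s^4 + 3*s^3 + 2*s^2 + 12*s - 8)

Take the Laplace transform of both sides.
With L{y''} = s^2 Y - s·y(0) - y'(0) and L{y'} = sY - y(0), with y(0) = -3, y'(0) = 1: the LHS transforms to (s^2 + 3*s - 2)Y - (-3*s - 8).
The right side is L{sin(2*t)} = 2/(s^2 + 4).
So (s^2 + 3*s - 2)Y = 2/(s^2 + 4) + (-3*s - 8).
Solve for Y(s) and write it as one ratio of polynomials.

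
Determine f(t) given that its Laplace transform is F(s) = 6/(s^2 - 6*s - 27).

f(t) = exp(3*t)*sinh(6*t)

Rewrite the denominator: s^2 - 6*s - 27 = (s - 3)^2 - 36.
The form in (s - 3) signals a first-shifting-theorem factor e^(3t).
Since L{sinh(6t)} = 6/(s^2 - 36), the inverse is e^(3*t)*sinh(6*t).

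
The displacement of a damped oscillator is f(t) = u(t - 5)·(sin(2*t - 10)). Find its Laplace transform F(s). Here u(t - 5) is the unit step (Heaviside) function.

By the second shifting theorem, L{u(t - c)·g(t - c)} = e^(-cs)·G(s) with c = 5 and G(s) = L{g(t)}.
L{sin(2t)} = 2/(s^2 + 4).

F(s) = 2*exp(-5*s)/(s^2 + 4)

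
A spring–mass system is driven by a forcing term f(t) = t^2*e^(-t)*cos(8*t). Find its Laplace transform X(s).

L{cos(8t)} = s/(s^2 + 64).
Multiplying by e^(-t) shifts s → s + 1, so L{e^(-t)*cos(8*t)} = (s + 1)/((s + 1)^2 + 64).
Then apply L{t^2·g(t)} = (-1)^2 d^2/ds^2[G(s)] with G(s) = (s + 1)/((s + 1)^2 + 64):
differentiating 2 times and applying the sign gives 2*(s + 1)*(s^2 + 2*s - 191)/(s^2 + 2*s + 65)^3.

X(s) = 2*(s + 1)*(s^2 + 2*s - 191)/(s^2 + 2*s + 65)^3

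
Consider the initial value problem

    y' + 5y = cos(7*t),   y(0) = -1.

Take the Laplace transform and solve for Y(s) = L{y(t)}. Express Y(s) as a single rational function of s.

Apply the Laplace transform to the equation.
With L{y'} = sY - y(0) = sY - (-1): the LHS transforms to (s + 5)Y - (-1).
The right side is L{cos(7*t)} = s/(s^2 + 49).
So (s + 5)Y = s/(s^2 + 49) + (-1).
Solve for Y(s) and write it as one ratio of polynomials.

Y(s) = (-s^2 + s - 49)/(s^3 + 5*s^2 + 49*s + 245)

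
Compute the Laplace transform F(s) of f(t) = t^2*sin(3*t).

L{sin(3t)} = 3/(s^2 + 9).
Then apply L{t^2·g(t)} = (-1)^2 d^2/ds^2[G(s)] with G(s) = 3/(s^2 + 9):
differentiating 2 times and applying the sign gives 18*(s^2 - 3)/(s^2 + 9)^3.

F(s) = 18*(s^2 - 3)/(s^2 + 9)^3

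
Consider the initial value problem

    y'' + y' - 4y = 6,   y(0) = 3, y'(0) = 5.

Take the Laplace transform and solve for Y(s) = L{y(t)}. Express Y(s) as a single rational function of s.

Y(s) = (3*s^2 + 8*s + 6)/(s^3 + s^2 - 4*s)

Laplace-transform each side.
Using L{y''} = s^2 Y - s·y(0) - y'(0) and L{y'} = sY - y(0), with y(0) = 3, y'(0) = 5, the left side becomes (s^2 + s - 4)Y - (3*s + 8).
The right side is L{6} = 6/s.
So (s^2 + s - 4)Y = 6/s + (3*s + 8).
Solve for Y(s) and write it as one ratio of polynomials.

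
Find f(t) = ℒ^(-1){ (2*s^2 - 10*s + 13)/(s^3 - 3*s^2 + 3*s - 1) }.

f(t) = 5*t^2*exp(t)/2 - 6*t*exp(t) + 2*exp(t)

Factor the denominator: s^3 - 3*s^2 + 3*s - 1 = (s - 1)^3.
Partial fraction decomposition gives [2/(s - 1)] + [-6/(s - 1)^2] + [5/(s - 1)^3].
Invert each term: 2/(s - 1) ↔ 2e^(t); -6/(s - 1)^2 ↔ -6t·e^(t); 5/(s - 1)^3 ↔ (5/2)t^2·e^(t).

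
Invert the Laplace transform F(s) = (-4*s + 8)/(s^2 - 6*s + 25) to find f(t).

Complete the square in the denominator: s^2 - 6*s + 25 = (s - 3)^2 + 4^2.
Split the numerator to match: -4*s + 8 = -4·(s - 3) - 1·4.
Invert each term: -4·(s - 3)/((s - 3)^2 + 16) ↔ -4e^(3t)cos(4t); -1·4/((s - 3)^2 + 16) ↔ -e^(3t)sin(4t).

f(t) = -exp(3*t)*sin(4*t) - 4*exp(3*t)*cos(4*t)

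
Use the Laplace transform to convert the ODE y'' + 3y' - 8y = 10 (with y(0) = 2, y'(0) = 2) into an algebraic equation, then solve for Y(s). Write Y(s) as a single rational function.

Y(s) = (2*s^2 + 8*s + 10)/(s^3 + 3*s^2 - 8*s)

Laplace-transform each side.
The derivative rules (L{y''} = s^2 Y - s·y(0) - y'(0) and L{y'} = sY - y(0), with y(0) = 2, y'(0) = 2) turn the left side into (s^2 + 3*s - 8)Y - (2*s + 8).
The right side is L{10} = 10/s.
So (s^2 + 3*s - 8)Y = 10/s + (2*s + 8).
Isolate Y and clear denominators.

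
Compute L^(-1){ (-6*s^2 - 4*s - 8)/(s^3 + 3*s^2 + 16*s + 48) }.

2*sin(4*t) - 4*cos(4*t) - 2*exp(-3*t)

Factor the denominator: s^3 + 3*s^2 + 16*s + 48 = (s + 3)*(s^2 + 16).
Partial fraction decomposition gives [-2/(s + 3)] + [-4*s/(s^2 + 16)] + [8/(s^2 + 16)].
Invert each term: -2/(s + 3) ↔ -2e^(-3t); -4·s/(s^2 + 16) ↔ -4cos(4t); 2·4/(s^2 + 16) ↔ 2sin(4t).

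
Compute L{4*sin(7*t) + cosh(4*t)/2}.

By linearity of the Laplace transform, transform each term separately.
(1/2)·[L{cosh(4t)} = s/(s^2 - 16)]; (4)·[L{sin(7t)} = 7/(s^2 + 49)].

s/(2*(s^2 - 16)) + 28/(s^2 + 49)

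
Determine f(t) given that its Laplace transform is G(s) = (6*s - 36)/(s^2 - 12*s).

f(t) = 6*exp(6*t)*cosh(6*t)

Rewrite the denominator: s^2 - 12*s = (s - 6)^2 - 36.
The form in (s - 6) signals a first-shifting-theorem factor e^(6t).
Since L{cosh(6t)} = s/(s^2 - 36), the inverse is e^(6*t)*cosh(6*t), scaled by 6.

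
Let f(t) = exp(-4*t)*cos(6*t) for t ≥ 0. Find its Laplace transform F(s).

F(s) = (s + 4)/((s + 4)^2 + 36)

L{cos(6t)} = s/(s^2 + 36).
By the first shifting theorem, multiplying by e^(-4t) replaces s with s + 4.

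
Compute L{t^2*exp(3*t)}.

2/(s - 3)^3

L{e^(3t)} = 1/(s - 3).
Then apply L{t^2·g(t)} = (-1)^2 d^2/ds^2[G(s)] with G(s) = 1/(s - 3):
differentiating 2 times and applying the sign gives 2/(s - 3)^3.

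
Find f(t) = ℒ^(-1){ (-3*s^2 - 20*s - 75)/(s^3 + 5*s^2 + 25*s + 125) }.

Factor the denominator: s^3 + 5*s^2 + 25*s + 125 = (s + 5)*(s^2 + 25).
Partial fraction decomposition gives [-1/(s + 5)] + [-2*s/(s^2 + 25)] + [-10/(s^2 + 25)].
Invert each term: -1/(s + 5) ↔ -e^(-5t); -2·s/(s^2 + 25) ↔ -2cos(5t); -2·5/(s^2 + 25) ↔ -2sin(5t).

f(t) = -2*sin(5*t) - 2*cos(5*t) - exp(-5*t)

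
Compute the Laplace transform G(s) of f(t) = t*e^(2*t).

L{e^(2t)} = 1/(s - 2).
Then apply L{t·g(t)} = -d/ds[H(s)] with H(s) = 1/(s - 2):
differentiating 1 time and applying the sign gives (s - 2)^(-2).

G(s) = (s - 2)^(-2)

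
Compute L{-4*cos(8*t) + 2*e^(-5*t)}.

By linearity of the Laplace transform, transform each term separately.
(-4)·[L{cos(8t)} = s/(s^2 + 64)]; (2)·[L{e^(-5t)} = 1/(s + 5)].

-4*s/(s^2 + 64) + 2/(s + 5)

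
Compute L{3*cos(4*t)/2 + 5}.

By linearity of the Laplace transform, transform each term separately.
(3/2)·[L{cos(4t)} = s/(s^2 + 16)]; L{5} = 5/s.

3*s/(2*(s^2 + 16)) + 5/s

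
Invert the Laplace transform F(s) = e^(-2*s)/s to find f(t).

The factor e^(-2s) signals a time shift by c = 2 (second shifting theorem).
L{1} = 1/s, so L^-1{1/s} = 1.
Hence the inverse is u(t - 2) times that function evaluated at t - 2.

f(t) = Heaviside(t - 2)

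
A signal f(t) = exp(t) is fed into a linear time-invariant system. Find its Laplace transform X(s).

X(s) = 1/(s - 1)

L{1} = 1/s.
By the first shifting theorem, multiplying by e^(t) replaces s with s - 1.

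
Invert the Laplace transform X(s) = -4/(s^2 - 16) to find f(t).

f(t) = -sinh(4*t)

Since L{sinh(4t)} = 4/(s^2 - 16), the inverse is sinh(4*t), scaled by -1.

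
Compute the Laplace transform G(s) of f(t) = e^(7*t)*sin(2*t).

G(s) = 2/((s - 7)^2 + 4)

L{sin(2t)} = 2/(s^2 + 4).
By the first shifting theorem, multiplying by e^(7t) replaces s with s - 7.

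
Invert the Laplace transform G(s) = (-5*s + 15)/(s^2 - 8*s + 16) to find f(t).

Factor the denominator: s^2 - 8*s + 16 = (s - 4)^2.
Partial fraction decomposition gives [-5/(s - 4)] + [-5/(s - 4)^2].
Invert each term: -5/(s - 4) ↔ -5e^(4t); -5/(s - 4)^2 ↔ -5t·e^(4t).

f(t) = -5*t*exp(4*t) - 5*exp(4*t)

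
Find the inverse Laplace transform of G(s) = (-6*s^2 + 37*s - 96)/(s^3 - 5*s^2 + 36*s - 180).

Factor the denominator: s^3 - 5*s^2 + 36*s - 180 = (s - 5)*(s^2 + 36).
Partial fraction decomposition gives [-1/(s - 5)] + [-5*s/(s^2 + 36)] + [12/(s^2 + 36)].
Invert each term: -1/(s - 5) ↔ -e^(5t); -5·s/(s^2 + 36) ↔ -5cos(6t); 2·6/(s^2 + 36) ↔ 2sin(6t).

-exp(5*t) + 2*sin(6*t) - 5*cos(6*t)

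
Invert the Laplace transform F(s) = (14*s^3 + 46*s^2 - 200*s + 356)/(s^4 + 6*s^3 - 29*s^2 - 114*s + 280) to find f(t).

f(t) = 6*exp(4*t) - 2*exp(2*t) + 6*exp(-5*t) + 4*exp(-7*t)

Factor the denominator: s^4 + 6*s^3 - 29*s^2 - 114*s + 280 = (s - 4)*(s - 2)*(s + 5)*(s + 7).
Partial fraction decomposition gives [4/(s + 7)] + [-2/(s - 2)] + [6/(s - 4)] + [6/(s + 5)].
Invert each term: 4/(s + 7) ↔ 4e^(-7t); -2/(s - 2) ↔ -2e^(2t); 6/(s - 4) ↔ 6e^(4t); 6/(s + 5) ↔ 6e^(-5t).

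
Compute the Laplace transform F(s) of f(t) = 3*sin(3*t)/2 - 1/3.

Apply the Laplace transform termwise.
L{-1/3} = (-1/3)/s; (3/2)·[L{sin(3t)} = 3/(s^2 + 9)].

F(s) = 9/(2*(s^2 + 9)) - 1/(3*s)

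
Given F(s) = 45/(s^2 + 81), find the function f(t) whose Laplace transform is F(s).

f(t) = 5*sin(9*t)

Since L{sin(9t)} = 9/(s^2 + 81), the inverse is sin(9*t), scaled by 5.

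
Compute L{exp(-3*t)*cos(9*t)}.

(s + 3)/((s + 3)^2 + 81)

L{cos(9t)} = s/(s^2 + 81).
By the first shifting theorem, multiplying by e^(-3t) replaces s with s + 3.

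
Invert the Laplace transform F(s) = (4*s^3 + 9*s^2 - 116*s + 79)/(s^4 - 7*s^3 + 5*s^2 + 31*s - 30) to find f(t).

Factor the denominator: s^4 - 7*s^3 + 5*s^2 + 31*s - 30 = (s - 5)*(s - 3)*(s - 1)*(s + 2).
Partial fraction decomposition gives [4/(s - 3)] + [4/(s - 5)] + [-3/(s + 2)] + [-1/(s - 1)].
Invert each term: 4/(s - 3) ↔ 4e^(3t); 4/(s - 5) ↔ 4e^(5t); -3/(s + 2) ↔ -3e^(-2t); -1/(s - 1) ↔ -e^(t).

f(t) = 4*exp(5*t) + 4*exp(3*t) - exp(t) - 3*exp(-2*t)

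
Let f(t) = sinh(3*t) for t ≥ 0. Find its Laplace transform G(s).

G(s) = 3/(s^2 - 9)

L{sinh(3t)} = 3/(s^2 - 9).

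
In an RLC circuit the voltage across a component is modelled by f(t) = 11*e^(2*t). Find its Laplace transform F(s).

F(s) = 11/(s - 2)

L{11} = 11/s.
By the first shifting theorem, multiplying by e^(2t) replaces s with s - 2.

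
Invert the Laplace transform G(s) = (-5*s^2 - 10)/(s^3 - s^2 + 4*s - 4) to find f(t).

Factor the denominator: s^3 - s^2 + 4*s - 4 = (s - 1)*(s^2 + 4).
Partial fraction decomposition gives [-3/(s - 1)] + [-2*s/(s^2 + 4)] + [-2/(s^2 + 4)].
Invert each term: -3/(s - 1) ↔ -3e^(t); -2·s/(s^2 + 4) ↔ -2cos(2t); -1·2/(s^2 + 4) ↔ -sin(2t).

f(t) = -3*exp(t) - sin(2*t) - 2*cos(2*t)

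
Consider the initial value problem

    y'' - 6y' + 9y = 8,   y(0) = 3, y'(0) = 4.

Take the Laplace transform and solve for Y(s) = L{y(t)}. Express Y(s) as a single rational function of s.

Y(s) = (3*s^2 - 14*s + 8)/(s^3 - 6*s^2 + 9*s)

Take the Laplace transform of both sides.
Using L{y''} = s^2 Y - s·y(0) - y'(0) and L{y'} = sY - y(0), with y(0) = 3, y'(0) = 4, the left side becomes (s^2 - 6*s + 9)Y - (3*s - 14).
The right side is L{8} = 8/s.
So (s^2 - 6*s + 9)Y = 8/s + (3*s - 14).
Isolate Y and clear denominators.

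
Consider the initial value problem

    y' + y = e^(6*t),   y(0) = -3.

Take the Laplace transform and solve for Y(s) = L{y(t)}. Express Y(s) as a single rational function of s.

Y(s) = (-3*s + 19)/(s^2 - 5*s - 6)

Take the Laplace transform of both sides.
Using L{y'} = sY - y(0) = sY - (-3), the left side becomes (s + 1)Y - (-3).
The right side is L{e^(6*t)} = 1/(s - 6).
So (s + 1)Y = 1/(s - 6) + (-3).
Solve for Y(s) and write it as one ratio of polynomials.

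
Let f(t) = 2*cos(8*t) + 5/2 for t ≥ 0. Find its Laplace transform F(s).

Apply the Laplace transform termwise.
(2)·[L{cos(8t)} = s/(s^2 + 64)]; L{5/2} = (5/2)/s.

F(s) = 2*s/(s^2 + 64) + 5/(2*s)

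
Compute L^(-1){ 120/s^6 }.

Since L{t^5} = 5!/s^6 = 120/s^6, the inverse is t^5.

t^5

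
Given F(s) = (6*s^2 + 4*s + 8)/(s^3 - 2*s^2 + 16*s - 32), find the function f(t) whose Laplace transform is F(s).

f(t) = 2*exp(2*t) + 3*sin(4*t) + 4*cos(4*t)

Factor the denominator: s^3 - 2*s^2 + 16*s - 32 = (s - 2)*(s^2 + 16).
Partial fraction decomposition gives [2/(s - 2)] + [4*s/(s^2 + 16)] + [12/(s^2 + 16)].
Invert each term: 2/(s - 2) ↔ 2e^(2t); 4·s/(s^2 + 16) ↔ 4cos(4t); 3·4/(s^2 + 16) ↔ 3sin(4t).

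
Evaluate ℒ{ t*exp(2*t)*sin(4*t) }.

L{sin(4t)} = 4/(s^2 + 16).
Multiplying by e^(2t) shifts s → s - 2, so L{exp(2*t)*sin(4*t)} = 4/((s - 2)^2 + 16).
Then apply L{t·g(t)} = -d/ds[H(s)] with H(s) = 4/((s - 2)^2 + 16):
differentiating 1 time and applying the sign gives 8*(s - 2)/(s^2 - 4*s + 20)^2.

8*(s - 2)/(s^2 - 4*s + 20)^2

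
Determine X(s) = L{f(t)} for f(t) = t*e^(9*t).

X(s) = (s - 9)^(-2)

L{e^(9t)} = 1/(s - 9).
Then apply L{t·g(t)} = -d/ds[G(s)] with G(s) = 1/(s - 9):
differentiating 1 time and applying the sign gives (s - 9)^(-2).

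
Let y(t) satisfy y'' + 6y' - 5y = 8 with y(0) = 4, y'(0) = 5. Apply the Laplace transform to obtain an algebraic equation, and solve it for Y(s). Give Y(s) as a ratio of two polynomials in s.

Apply the Laplace transform to the equation.
With L{y''} = s^2 Y - s·y(0) - y'(0) and L{y'} = sY - y(0), with y(0) = 4, y'(0) = 5: the LHS transforms to (s^2 + 6*s - 5)Y - (4*s + 29).
The right side is L{8} = 8/s.
So (s^2 + 6*s - 5)Y = 8/s + (4*s + 29).
Divide through and combine into a single rational function.

Y(s) = (4*s^2 + 29*s + 8)/(s^3 + 6*s^2 - 5*s)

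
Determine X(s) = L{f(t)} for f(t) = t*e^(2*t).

L{e^(2t)} = 1/(s - 2).
Then apply L{t·g(t)} = -d/ds[G(s)] with G(s) = 1/(s - 2):
differentiating 1 time and applying the sign gives (s - 2)^(-2).

X(s) = (s - 2)^(-2)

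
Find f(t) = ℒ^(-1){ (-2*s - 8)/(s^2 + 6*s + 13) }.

Complete the square in the denominator: s^2 + 6*s + 13 = (s + 3)^2 + 2^2.
Split the numerator to match: -2*s - 8 = -2·(s + 3) - 1·2.
Invert each term: -2·(s + 3)/((s + 3)^2 + 4) ↔ -2e^(-3t)cos(2t); -1·2/((s + 3)^2 + 4) ↔ -e^(-3t)sin(2t).

f(t) = -exp(-3*t)*sin(2*t) - 2*exp(-3*t)*cos(2*t)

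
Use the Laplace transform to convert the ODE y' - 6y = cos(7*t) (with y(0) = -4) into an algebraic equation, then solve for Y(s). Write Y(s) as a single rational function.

Laplace-transform each side.
The derivative rules (L{y'} = sY - y(0) = sY - (-4)) turn the left side into (s - 6)Y - (-4).
The right side is L{cos(7*t)} = s/(s^2 + 49).
So (s - 6)Y = s/(s^2 + 49) + (-4).
Divide through and combine into a single rational function.

Y(s) = (-4*s^2 + s - 196)/(s^3 - 6*s^2 + 49*s - 294)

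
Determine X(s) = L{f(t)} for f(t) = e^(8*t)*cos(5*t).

L{cos(5t)} = s/(s^2 + 25).
By the first shifting theorem, multiplying by e^(8t) replaces s with s - 8.

X(s) = (s - 8)/((s - 8)^2 + 25)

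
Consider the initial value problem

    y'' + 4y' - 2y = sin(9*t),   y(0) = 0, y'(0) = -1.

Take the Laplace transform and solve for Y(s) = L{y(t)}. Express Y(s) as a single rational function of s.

Y(s) = (-s^2 - 72)/(s^4 + 4*s^3 + 79*s^2 + 324*s - 162)

Laplace-transform each side.
The derivative rules (L{y''} = s^2 Y - s·y(0) - y'(0) and L{y'} = sY - y(0), with y(0) = 0, y'(0) = -1) turn the left side into (s^2 + 4*s - 2)Y - (-1).
The right side is L{sin(9*t)} = 9/(s^2 + 81).
So (s^2 + 4*s - 2)Y = 9/(s^2 + 81) + (-1).
Solve for Y(s) and write it as one ratio of polynomials.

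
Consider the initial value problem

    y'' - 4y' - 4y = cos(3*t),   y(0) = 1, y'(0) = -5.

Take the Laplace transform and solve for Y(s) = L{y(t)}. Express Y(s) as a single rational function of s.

Y(s) = (s^3 - 9*s^2 + 10*s - 81)/(s^4 - 4*s^3 + 5*s^2 - 36*s - 36)

Take the Laplace transform of both sides.
With L{y''} = s^2 Y - s·y(0) - y'(0) and L{y'} = sY - y(0), with y(0) = 1, y'(0) = -5: the LHS transforms to (s^2 - 4*s - 4)Y - (s - 9).
The right side is L{cos(3*t)} = s/(s^2 + 9).
So (s^2 - 4*s - 4)Y = s/(s^2 + 9) + (s - 9).
Solve for Y(s) and write it as one ratio of polynomials.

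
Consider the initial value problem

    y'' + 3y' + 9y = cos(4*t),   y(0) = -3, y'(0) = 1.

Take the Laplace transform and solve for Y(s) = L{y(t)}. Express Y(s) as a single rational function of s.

Laplace-transform each side.
The derivative rules (L{y''} = s^2 Y - s·y(0) - y'(0) and L{y'} = sY - y(0), with y(0) = -3, y'(0) = 1) turn the left side into (s^2 + 3*s + 9)Y - (-3*s - 8).
The right side is L{cos(4*t)} = s/(s^2 + 16).
So (s^2 + 3*s + 9)Y = s/(s^2 + 16) + (-3*s - 8).
Divide through and combine into a single rational function.

Y(s) = (-3*s^3 - 8*s^2 - 47*s - 128)/(s^4 + 3*s^3 + 25*s^2 + 48*s + 144)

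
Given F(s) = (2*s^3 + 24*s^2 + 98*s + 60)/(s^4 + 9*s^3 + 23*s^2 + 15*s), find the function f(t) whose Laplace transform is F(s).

f(t) = 4 + 2*exp(-t) - 6*exp(-3*t) + 2*exp(-5*t)

Factor the denominator: s^4 + 9*s^3 + 23*s^2 + 15*s = s*(s + 1)*(s + 3)*(s + 5).
Partial fraction decomposition gives [-6/(s + 3)] + [2/(s + 5)] + [4/s] + [2/(s + 1)].
Invert each term: -6/(s + 3) ↔ -6e^(-3t); 2/(s + 5) ↔ 2e^(-5t); 4/(s - 0) ↔ 4e^(0t); 2/(s + 1) ↔ 2e^(-t).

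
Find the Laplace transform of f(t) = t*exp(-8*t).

L{e^(-8t)} = 1/(s + 8).
Then apply L{t·g(t)} = -d/ds[G(s)] with G(s) = 1/(s + 8):
differentiating 1 time and applying the sign gives (s + 8)^(-2).

(s + 8)^(-2)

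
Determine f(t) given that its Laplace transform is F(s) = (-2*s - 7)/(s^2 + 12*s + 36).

f(t) = 5*t*exp(-6*t) - 2*exp(-6*t)

Factor the denominator: s^2 + 12*s + 36 = (s + 6)^2.
Partial fraction decomposition gives [-2/(s + 6)] + [5/(s + 6)^2].
Invert each term: -2/(s + 6) ↔ -2e^(-6t); 5/(s + 6)^2 ↔ 5t·e^(-6t).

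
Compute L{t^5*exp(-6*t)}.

L{t^5} = 5!/s^6 = 120/s^6.
By the first shifting theorem, multiplying by e^(-6t) replaces s with s + 6.

120/(s + 6)^6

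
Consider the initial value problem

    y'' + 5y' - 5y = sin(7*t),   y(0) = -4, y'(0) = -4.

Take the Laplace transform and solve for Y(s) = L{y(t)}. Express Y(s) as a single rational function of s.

Y(s) = (-4*s^3 - 24*s^2 - 196*s - 1169)/(s^4 + 5*s^3 + 44*s^2 + 245*s - 245)

Laplace-transform each side.
Using L{y''} = s^2 Y - s·y(0) - y'(0) and L{y'} = sY - y(0), with y(0) = -4, y'(0) = -4, the left side becomes (s^2 + 5*s - 5)Y - (-4*s - 24).
The right side is L{sin(7*t)} = 7/(s^2 + 49).
So (s^2 + 5*s - 5)Y = 7/(s^2 + 49) + (-4*s - 24).
Divide through and combine into a single rational function.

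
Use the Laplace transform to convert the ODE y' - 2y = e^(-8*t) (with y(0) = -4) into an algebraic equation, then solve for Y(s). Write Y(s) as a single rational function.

Y(s) = (-4*s - 31)/(s^2 + 6*s - 16)

Laplace-transform each side.
With L{y'} = sY - y(0) = sY - (-4): the LHS transforms to (s - 2)Y - (-4).
The right side is L{e^(-8*t)} = 1/(s + 8).
So (s - 2)Y = 1/(s + 8) + (-4).
Isolate Y and clear denominators.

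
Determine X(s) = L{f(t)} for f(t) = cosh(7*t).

L{cosh(7t)} = s/(s^2 - 49).

X(s) = s/(s^2 - 49)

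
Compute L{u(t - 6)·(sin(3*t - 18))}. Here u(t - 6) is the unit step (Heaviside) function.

3*exp(-6*s)/(s^2 + 9)

By the second shifting theorem, L{u(t - c)·g(t - c)} = e^(-cs)·H(s) with c = 6 and H(s) = L{g(t)}.
L{sin(3t)} = 3/(s^2 + 9).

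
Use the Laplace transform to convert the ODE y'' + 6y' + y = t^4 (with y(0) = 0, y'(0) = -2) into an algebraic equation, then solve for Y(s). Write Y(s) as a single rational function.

Apply the Laplace transform to the equation.
With L{y''} = s^2 Y - s·y(0) - y'(0) and L{y'} = sY - y(0), with y(0) = 0, y'(0) = -2: the LHS transforms to (s^2 + 6*s + 1)Y - (-2).
The right side is L{t^4} = 24/s^5.
So (s^2 + 6*s + 1)Y = 24/s^5 + (-2).
Divide through and combine into a single rational function.

Y(s) = (-2*s^5 + 24)/(s^7 + 6*s^6 + s^5)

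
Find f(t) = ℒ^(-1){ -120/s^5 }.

f(t) = -5*t^4

Since L{t^4} = 4!/s^5 = 24/s^5, the inverse is t^4, scaled by -5.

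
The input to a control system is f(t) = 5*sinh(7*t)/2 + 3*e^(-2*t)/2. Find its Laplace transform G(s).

G(s) = 35/(2*(s^2 - 49)) + 3/(2*(s + 2))

Apply the Laplace transform termwise.
(5/2)·[L{sinh(7t)} = 7/(s^2 - 49)]; (3/2)·[L{e^(-2t)} = 1/(s + 2)].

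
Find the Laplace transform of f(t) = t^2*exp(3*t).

L{e^(3t)} = 1/(s - 3).
Then apply L{t^2·g(t)} = (-1)^2 d^2/ds^2[G(s)] with G(s) = 1/(s - 3):
differentiating 2 times and applying the sign gives 2/(s - 3)^3.

2/(s - 3)^3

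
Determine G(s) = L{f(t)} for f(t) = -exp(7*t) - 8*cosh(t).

The transform is linear, so treat each term independently.
(-1)·[L{e^(7t)} = 1/(s - 7)]; (-8)·[L{cosh(t)} = s/(s^2 - 1)].

G(s) = -8*s/(s^2 - 1) - 1/(s - 7)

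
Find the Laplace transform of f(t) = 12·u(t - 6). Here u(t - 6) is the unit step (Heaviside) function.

By the second shifting theorem, L{u(t - c)·g(t - c)} = e^(-cs)·G(s) with c = 6 and G(s) = L{g(t)}.
L{12} = 12/s.

12*exp(-6*s)/s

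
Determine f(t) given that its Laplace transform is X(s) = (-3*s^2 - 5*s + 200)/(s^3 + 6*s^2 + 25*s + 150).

f(t) = 5*sin(5*t) - 5*cos(5*t) + 2*exp(-6*t)

Factor the denominator: s^3 + 6*s^2 + 25*s + 150 = (s + 6)*(s^2 + 25).
Partial fraction decomposition gives [2/(s + 6)] + [-5*s/(s^2 + 25)] + [25/(s^2 + 25)].
Invert each term: 2/(s + 6) ↔ 2e^(-6t); -5·s/(s^2 + 25) ↔ -5cos(5t); 5·5/(s^2 + 25) ↔ 5sin(5t).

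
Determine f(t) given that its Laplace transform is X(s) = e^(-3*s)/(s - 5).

f(t) = Heaviside(t - 3)*(exp(5*t - 15))

The factor e^(-3s) signals a time shift by c = 3 (second shifting theorem).
L{e^(5t)} = 1/(s - 5), so L^-1{1/(s - 5)} = e^(5*t).
Hence the inverse is u(t - 3) times that function evaluated at t - 3.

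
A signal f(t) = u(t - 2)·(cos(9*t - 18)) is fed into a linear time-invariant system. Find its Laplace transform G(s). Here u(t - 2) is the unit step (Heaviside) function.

G(s) = s*exp(-2*s)/(s^2 + 81)

By the second shifting theorem, L{u(t - c)·g(t - c)} = e^(-cs)·H(s) with c = 2 and H(s) = L{g(t)}.
L{cos(9t)} = s/(s^2 + 81).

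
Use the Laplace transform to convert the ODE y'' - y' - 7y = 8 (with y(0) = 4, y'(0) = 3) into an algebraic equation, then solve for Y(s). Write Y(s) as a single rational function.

Y(s) = (4*s^2 - s + 8)/(s^3 - s^2 - 7*s)

Laplace-transform each side.
Using L{y''} = s^2 Y - s·y(0) - y'(0) and L{y'} = sY - y(0), with y(0) = 4, y'(0) = 3, the left side becomes (s^2 - s - 7)Y - (4*s - 1).
The right side is L{8} = 8/s.
So (s^2 - s - 7)Y = 8/s + (4*s - 1).
Solve for Y(s) and write it as one ratio of polynomials.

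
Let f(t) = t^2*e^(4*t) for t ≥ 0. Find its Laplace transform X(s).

L{e^(4t)} = 1/(s - 4).
Then apply L{t^2·g(t)} = (-1)^2 d^2/ds^2[G(s)] with G(s) = 1/(s - 4):
differentiating 2 times and applying the sign gives 2/(s - 4)^3.

X(s) = 2/(s - 4)^3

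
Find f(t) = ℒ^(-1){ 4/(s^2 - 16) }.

Since L{sinh(4t)} = 4/(s^2 - 16), the inverse is sinh(4*t).

f(t) = sinh(4*t)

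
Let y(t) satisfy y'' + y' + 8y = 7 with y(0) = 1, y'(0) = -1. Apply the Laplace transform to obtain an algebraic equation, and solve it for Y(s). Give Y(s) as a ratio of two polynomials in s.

Y(s) = (s^2 + 7)/(s^3 + s^2 + 8*s)

Take the Laplace transform of both sides.
With L{y''} = s^2 Y - s·y(0) - y'(0) and L{y'} = sY - y(0), with y(0) = 1, y'(0) = -1: the LHS transforms to (s^2 + s + 8)Y - (s).
The right side is L{7} = 7/s.
So (s^2 + s + 8)Y = 7/s + (s).
Solve for Y(s) and write it as one ratio of polynomials.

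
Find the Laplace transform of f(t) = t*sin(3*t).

6*s/(s^2 + 9)^2

L{sin(3t)} = 3/(s^2 + 9).
Then apply L{t·g(t)} = -d/ds[H(s)] with H(s) = 3/(s^2 + 9):
differentiating 1 time and applying the sign gives 6*s/(s^2 + 9)^2.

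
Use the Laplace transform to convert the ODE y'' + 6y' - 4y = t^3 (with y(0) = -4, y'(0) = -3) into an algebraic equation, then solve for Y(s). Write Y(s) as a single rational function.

Y(s) = (-4*s^5 - 27*s^4 + 6)/(s^6 + 6*s^5 - 4*s^4)

Take the Laplace transform of both sides.
The derivative rules (L{y''} = s^2 Y - s·y(0) - y'(0) and L{y'} = sY - y(0), with y(0) = -4, y'(0) = -3) turn the left side into (s^2 + 6*s - 4)Y - (-4*s - 27).
The right side is L{t^3} = 6/s^4.
So (s^2 + 6*s - 4)Y = 6/s^4 + (-4*s - 27).
Isolate Y and clear denominators.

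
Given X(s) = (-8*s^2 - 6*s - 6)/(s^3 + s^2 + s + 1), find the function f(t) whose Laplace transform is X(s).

Factor the denominator: s^3 + s^2 + s + 1 = (s + 1)*(s^2 + 1).
Partial fraction decomposition gives [-4/(s + 1)] + [-4*s/(s^2 + 1)] + [-2/(s^2 + 1)].
Invert each term: -4/(s + 1) ↔ -4e^(-t); -4·s/(s^2 + 1) ↔ -4cos(t); -2·1/(s^2 + 1) ↔ -2sin(t).

f(t) = -2*sin(t) - 4*cos(t) - 4*exp(-t)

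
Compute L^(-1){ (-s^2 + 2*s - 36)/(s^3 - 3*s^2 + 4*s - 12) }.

-3*exp(3*t) + 4*sin(2*t) + 2*cos(2*t)

Factor the denominator: s^3 - 3*s^2 + 4*s - 12 = (s - 3)*(s^2 + 4).
Partial fraction decomposition gives [-3/(s - 3)] + [2*s/(s^2 + 4)] + [8/(s^2 + 4)].
Invert each term: -3/(s - 3) ↔ -3e^(3t); 2·s/(s^2 + 4) ↔ 2cos(2t); 4·2/(s^2 + 4) ↔ 4sin(2t).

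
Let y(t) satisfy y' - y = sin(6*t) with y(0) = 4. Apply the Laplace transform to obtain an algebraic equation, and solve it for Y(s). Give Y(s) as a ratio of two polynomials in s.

Y(s) = (4*s^2 + 150)/(s^3 - s^2 + 36*s - 36)

Take the Laplace transform of both sides.
With L{y'} = sY - y(0) = sY - 4: the LHS transforms to (s - 1)Y - (4).
The right side is L{sin(6*t)} = 6/(s^2 + 36).
So (s - 1)Y = 6/(s^2 + 36) + (4).
Solve for Y(s) and write it as one ratio of polynomials.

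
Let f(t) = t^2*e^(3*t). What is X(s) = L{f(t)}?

X(s) = 2/(s - 3)^3

L{e^(3t)} = 1/(s - 3).
Then apply L{t^2·g(t)} = (-1)^2 d^2/ds^2[G(s)] with G(s) = 1/(s - 3):
differentiating 2 times and applying the sign gives 2/(s - 3)^3.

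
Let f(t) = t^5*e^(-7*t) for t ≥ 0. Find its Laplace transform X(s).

X(s) = 120/(s + 7)^6

L{t^5} = 5!/s^6 = 120/s^6.
By the first shifting theorem, multiplying by e^(-7t) replaces s with s + 7.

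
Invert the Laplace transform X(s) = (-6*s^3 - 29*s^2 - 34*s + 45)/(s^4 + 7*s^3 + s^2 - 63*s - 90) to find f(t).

f(t) = -2*exp(3*t) - 3*exp(-2*t) + 4*exp(-3*t) - 5*exp(-5*t)

Factor the denominator: s^4 + 7*s^3 + s^2 - 63*s - 90 = (s - 3)*(s + 2)*(s + 3)*(s + 5).
Partial fraction decomposition gives [-3/(s + 2)] + [-2/(s - 3)] + [4/(s + 3)] + [-5/(s + 5)].
Invert each term: -3/(s + 2) ↔ -3e^(-2t); -2/(s - 3) ↔ -2e^(3t); 4/(s + 3) ↔ 4e^(-3t); -5/(s + 5) ↔ -5e^(-5t).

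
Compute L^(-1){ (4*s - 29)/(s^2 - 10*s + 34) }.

Complete the square in the denominator: s^2 - 10*s + 34 = (s - 5)^2 + 3^2.
Split the numerator to match: 4*s - 29 = 4·(s - 5) - 3·3.
Invert each term: 4·(s - 5)/((s - 5)^2 + 9) ↔ 4e^(5t)cos(3t); -3·3/((s - 5)^2 + 9) ↔ -3e^(5t)sin(3t).

-3*exp(5*t)*sin(3*t) + 4*exp(5*t)*cos(3*t)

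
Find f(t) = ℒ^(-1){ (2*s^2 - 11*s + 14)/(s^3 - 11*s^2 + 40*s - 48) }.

Factor the denominator: s^3 - 11*s^2 + 40*s - 48 = (s - 4)^2*(s - 3).
Partial fraction decomposition gives [3/(s - 4)] + [2/(s - 4)^2] + [-1/(s - 3)].
Invert each term: 3/(s - 4) ↔ 3e^(4t); 2/(s - 4)^2 ↔ 2t·e^(4t); -1/(s - 3) ↔ -e^(3t).

f(t) = 2*t*exp(4*t) + 3*exp(4*t) - exp(3*t)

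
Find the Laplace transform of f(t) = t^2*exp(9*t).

2/(s - 9)^3

L{e^(9t)} = 1/(s - 9).
Then apply L{t^2·g(t)} = (-1)^2 d^2/ds^2[H(s)] with H(s) = 1/(s - 9):
differentiating 2 times and applying the sign gives 2/(s - 9)^3.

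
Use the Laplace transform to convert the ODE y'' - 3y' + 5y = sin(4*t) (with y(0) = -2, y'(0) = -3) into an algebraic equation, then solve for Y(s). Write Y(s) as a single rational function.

Transform both sides with L{·}.
Using L{y''} = s^2 Y - s·y(0) - y'(0) and L{y'} = sY - y(0), with y(0) = -2, y'(0) = -3, the left side becomes (s^2 - 3*s + 5)Y - (-2*s + 3).
The right side is L{sin(4*t)} = 4/(s^2 + 16).
So (s^2 - 3*s + 5)Y = 4/(s^2 + 16) + (-2*s + 3).
Divide through and combine into a single rational function.

Y(s) = (-2*s^3 + 3*s^2 - 32*s + 52)/(s^4 - 3*s^3 + 21*s^2 - 48*s + 80)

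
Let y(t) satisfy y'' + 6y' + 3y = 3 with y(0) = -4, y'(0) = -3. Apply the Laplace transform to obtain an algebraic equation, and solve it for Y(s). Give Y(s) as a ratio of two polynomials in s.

Y(s) = (-4*s^2 - 27*s + 3)/(s^3 + 6*s^2 + 3*s)

Apply the Laplace transform to the equation.
The derivative rules (L{y''} = s^2 Y - s·y(0) - y'(0) and L{y'} = sY - y(0), with y(0) = -4, y'(0) = -3) turn the left side into (s^2 + 6*s + 3)Y - (-4*s - 27).
The right side is L{3} = 3/s.
So (s^2 + 6*s + 3)Y = 3/s + (-4*s - 27).
Solve for Y(s) and write it as one ratio of polynomials.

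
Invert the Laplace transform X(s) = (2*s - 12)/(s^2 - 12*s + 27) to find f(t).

Rewrite the denominator: s^2 - 12*s + 27 = (s - 6)^2 - 9.
The form in (s - 6) signals a first-shifting-theorem factor e^(6t).
Since L{cosh(3t)} = s/(s^2 - 9), the inverse is e^(6*t)*cosh(3*t), scaled by 2.

f(t) = 2*exp(6*t)*cosh(3*t)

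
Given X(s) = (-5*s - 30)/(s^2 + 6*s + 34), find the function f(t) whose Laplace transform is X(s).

f(t) = -3*exp(-3*t)*sin(5*t) - 5*exp(-3*t)*cos(5*t)

Complete the square in the denominator: s^2 + 6*s + 34 = (s + 3)^2 + 5^2.
Split the numerator to match: -5*s - 30 = -5·(s + 3) - 3·5.
Invert each term: -5·(s + 3)/((s + 3)^2 + 25) ↔ -5e^(-3t)cos(5t); -3·5/((s + 3)^2 + 25) ↔ -3e^(-3t)sin(5t).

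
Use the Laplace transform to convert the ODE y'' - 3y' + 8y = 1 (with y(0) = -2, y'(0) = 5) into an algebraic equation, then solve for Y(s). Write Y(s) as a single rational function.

Y(s) = (-2*s^2 + 11*s + 1)/(s^3 - 3*s^2 + 8*s)

Apply the Laplace transform to the equation.
With L{y''} = s^2 Y - s·y(0) - y'(0) and L{y'} = sY - y(0), with y(0) = -2, y'(0) = 5: the LHS transforms to (s^2 - 3*s + 8)Y - (-2*s + 11).
The right side is L{1} = 1/s.
So (s^2 - 3*s + 8)Y = 1/s + (-2*s + 11).
Solve for Y(s) and write it as one ratio of polynomials.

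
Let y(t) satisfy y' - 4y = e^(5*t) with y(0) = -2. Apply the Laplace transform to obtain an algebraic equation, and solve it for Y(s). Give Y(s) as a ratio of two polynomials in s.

Y(s) = (-2*s + 11)/(s^2 - 9*s + 20)

Apply the Laplace transform to the equation.
Using L{y'} = sY - y(0) = sY - (-2), the left side becomes (s - 4)Y - (-2).
The right side is L{e^(5*t)} = 1/(s - 5).
So (s - 4)Y = 1/(s - 5) + (-2).
Solve for Y(s) and write it as one ratio of polynomials.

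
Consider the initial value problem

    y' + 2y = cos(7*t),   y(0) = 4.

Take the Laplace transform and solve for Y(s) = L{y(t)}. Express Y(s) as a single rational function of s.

Y(s) = (4*s^2 + s + 196)/(s^3 + 2*s^2 + 49*s + 98)

Laplace-transform each side.
With L{y'} = sY - y(0) = sY - 4: the LHS transforms to (s + 2)Y - (4).
The right side is L{cos(7*t)} = s/(s^2 + 49).
So (s + 2)Y = s/(s^2 + 49) + (4).
Divide through and combine into a single rational function.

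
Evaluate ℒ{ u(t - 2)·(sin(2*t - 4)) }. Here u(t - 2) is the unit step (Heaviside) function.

By the second shifting theorem, L{u(t - c)·g(t - c)} = e^(-cs)·G(s) with c = 2 and G(s) = L{g(t)}.
L{sin(2t)} = 2/(s^2 + 4).

2*exp(-2*s)/(s^2 + 4)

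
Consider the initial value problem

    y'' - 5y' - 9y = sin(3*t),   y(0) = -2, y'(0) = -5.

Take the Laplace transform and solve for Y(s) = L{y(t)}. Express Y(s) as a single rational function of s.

Y(s) = (-2*s^3 + 5*s^2 - 18*s + 48)/(s^4 - 5*s^3 - 45*s - 81)

Laplace-transform each side.
Using L{y''} = s^2 Y - s·y(0) - y'(0) and L{y'} = sY - y(0), with y(0) = -2, y'(0) = -5, the left side becomes (s^2 - 5*s - 9)Y - (-2*s + 5).
The right side is L{sin(3*t)} = 3/(s^2 + 9).
So (s^2 - 5*s - 9)Y = 3/(s^2 + 9) + (-2*s + 5).
Isolate Y and clear denominators.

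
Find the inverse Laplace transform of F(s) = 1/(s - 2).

exp(2*t)

Since L{e^(2t)} = 1/(s - 2), the inverse is exp(2*t).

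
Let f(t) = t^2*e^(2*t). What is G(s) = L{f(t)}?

L{e^(2t)} = 1/(s - 2).
Then apply L{t^2·g(t)} = (-1)^2 d^2/ds^2[H(s)] with H(s) = 1/(s - 2):
differentiating 2 times and applying the sign gives 2/(s - 2)^3.

G(s) = 2/(s - 2)^3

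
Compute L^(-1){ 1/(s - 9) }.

exp(9*t)

Since L{e^(9t)} = 1/(s - 9), the inverse is e^(9*t).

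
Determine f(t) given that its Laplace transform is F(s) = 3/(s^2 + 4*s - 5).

f(t) = exp(-2*t)*sinh(3*t)

Rewrite the denominator: s^2 + 4*s - 5 = (s + 2)^2 - 9.
The form in (s + 2) signals a first-shifting-theorem factor e^(-2t).
Since L{sinh(3t)} = 3/(s^2 - 9), the inverse is exp(-2*t)*sinh(3*t).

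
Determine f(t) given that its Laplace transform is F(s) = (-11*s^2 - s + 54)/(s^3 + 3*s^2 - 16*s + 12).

f(t) = exp(2*t) - 6*exp(t) - 6*exp(-6*t)

Factor the denominator: s^3 + 3*s^2 - 16*s + 12 = (s - 2)*(s - 1)*(s + 6).
Partial fraction decomposition gives [-6/(s - 1)] + [-6/(s + 6)] + [1/(s - 2)].
Invert each term: -6/(s - 1) ↔ -6e^(t); -6/(s + 6) ↔ -6e^(-6t); 1/(s - 2) ↔ e^(2t).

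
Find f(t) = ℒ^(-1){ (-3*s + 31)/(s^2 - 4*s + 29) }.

f(t) = 5*exp(2*t)*sin(5*t) - 3*exp(2*t)*cos(5*t)

Complete the square in the denominator: s^2 - 4*s + 29 = (s - 2)^2 + 5^2.
Split the numerator to match: -3*s + 31 = -3·(s - 2) + 5·5.
Invert each term: -3·(s - 2)/((s - 2)^2 + 25) ↔ -3e^(2t)cos(5t); 5·5/((s - 2)^2 + 25) ↔ 5e^(2t)sin(5t).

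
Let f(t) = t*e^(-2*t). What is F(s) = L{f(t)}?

F(s) = (s + 2)^(-2)

L{e^(-2t)} = 1/(s + 2).
Then apply L{t·g(t)} = -d/ds[G(s)] with G(s) = 1/(s + 2):
differentiating 1 time and applying the sign gives (s + 2)^(-2).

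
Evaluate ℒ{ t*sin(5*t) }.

10*s/(s^2 + 25)^2

L{sin(5t)} = 5/(s^2 + 25).
Then apply L{t·g(t)} = -d/ds[H(s)] with H(s) = 5/(s^2 + 25):
differentiating 1 time and applying the sign gives 10*s/(s^2 + 25)^2.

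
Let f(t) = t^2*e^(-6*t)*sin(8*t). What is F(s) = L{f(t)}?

L{sin(8t)} = 8/(s^2 + 64).
Multiplying by e^(-6t) shifts s → s + 6, so L{e^(-6*t)*sin(8*t)} = 8/((s + 6)^2 + 64).
Then apply L{t^2·g(t)} = (-1)^2 d^2/ds^2[G(s)] with G(s) = 8/((s + 6)^2 + 64):
differentiating 2 times and applying the sign gives 16*(3*s^2 + 36*s + 44)/(s^2 + 12*s + 100)^3.

F(s) = 16*(3*s^2 + 36*s + 44)/(s^2 + 12*s + 100)^3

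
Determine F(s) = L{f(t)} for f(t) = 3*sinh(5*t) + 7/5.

Apply the Laplace transform termwise.
(3)·[L{sinh(5t)} = 5/(s^2 - 25)]; L{7/5} = (7/5)/s.

F(s) = 15/(s^2 - 25) + 7/(5*s)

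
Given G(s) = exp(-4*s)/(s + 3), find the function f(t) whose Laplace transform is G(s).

The factor e^(-4s) signals a time shift by c = 4 (second shifting theorem).
L{e^(-3t)} = 1/(s + 3), so L^-1{1/(s + 3)} = exp(-3*t).
Hence the inverse is u(t - 4) times that function evaluated at t - 4.

f(t) = Heaviside(t - 4)*(exp(-3*t + 12))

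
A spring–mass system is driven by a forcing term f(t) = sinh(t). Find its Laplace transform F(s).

L{sinh(t)} = 1/(s^2 - 1).

F(s) = 1/(s^2 - 1)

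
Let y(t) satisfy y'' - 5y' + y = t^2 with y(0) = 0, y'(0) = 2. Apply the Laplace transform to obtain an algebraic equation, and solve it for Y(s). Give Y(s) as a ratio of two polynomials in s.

Apply the Laplace transform to the equation.
The derivative rules (L{y''} = s^2 Y - s·y(0) - y'(0) and L{y'} = sY - y(0), with y(0) = 0, y'(0) = 2) turn the left side into (s^2 - 5*s + 1)Y - (2).
The right side is L{t^2} = 2/s^3.
So (s^2 - 5*s + 1)Y = 2/s^3 + (2).
Isolate Y and clear denominators.

Y(s) = (2*s^3 + 2)/(s^5 - 5*s^4 + s^3)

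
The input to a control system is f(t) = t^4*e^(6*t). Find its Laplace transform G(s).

G(s) = 24/(s - 6)^5

L{t^4} = 4!/s^5 = 24/s^5.
By the first shifting theorem, multiplying by e^(6t) replaces s with s - 6.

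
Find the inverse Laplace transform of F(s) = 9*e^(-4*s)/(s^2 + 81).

The factor e^(-4s) signals a time shift by c = 4 (second shifting theorem).
L{sin(9t)} = 9/(s^2 + 81), so L^-1{9/(s^2 + 81)} = sin(9*t).
Hence the inverse is u(t - 4) times that function evaluated at t - 4.

Heaviside(t - 4)*(sin(9*t - 36))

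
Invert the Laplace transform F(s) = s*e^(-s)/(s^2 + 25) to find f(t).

The factor e^(-s) signals a time shift by c = 1 (second shifting theorem).
L{cos(5t)} = s/(s^2 + 25), so L^-1{s/(s^2 + 25)} = cos(5*t).
Hence the inverse is u(t - 1) times that function evaluated at t - 1.

f(t) = Heaviside(t - 1)*(cos(5*t - 5))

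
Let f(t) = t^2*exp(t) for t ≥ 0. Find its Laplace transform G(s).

G(s) = 2/(s - 1)^3

L{e^(t)} = 1/(s - 1).
Then apply L{t^2·g(t)} = (-1)^2 d^2/ds^2[H(s)] with H(s) = 1/(s - 1):
differentiating 2 times and applying the sign gives 2/(s - 1)^3.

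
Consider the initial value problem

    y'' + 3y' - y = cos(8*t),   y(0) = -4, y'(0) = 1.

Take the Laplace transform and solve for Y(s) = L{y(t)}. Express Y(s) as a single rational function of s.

Laplace-transform each side.
Using L{y''} = s^2 Y - s·y(0) - y'(0) and L{y'} = sY - y(0), with y(0) = -4, y'(0) = 1, the left side becomes (s^2 + 3*s - 1)Y - (-4*s - 11).
The right side is L{cos(8*t)} = s/(s^2 + 64).
So (s^2 + 3*s - 1)Y = s/(s^2 + 64) + (-4*s - 11).
Divide through and combine into a single rational function.

Y(s) = (-4*s^3 - 11*s^2 - 255*s - 704)/(s^4 + 3*s^3 + 63*s^2 + 192*s - 64)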